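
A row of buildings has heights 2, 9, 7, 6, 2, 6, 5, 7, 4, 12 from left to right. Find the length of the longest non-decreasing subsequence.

5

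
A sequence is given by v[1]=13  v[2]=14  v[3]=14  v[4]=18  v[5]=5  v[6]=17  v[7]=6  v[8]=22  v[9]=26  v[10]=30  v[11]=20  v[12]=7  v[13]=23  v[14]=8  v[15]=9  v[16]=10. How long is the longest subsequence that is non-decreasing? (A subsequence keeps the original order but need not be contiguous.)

7

Let dp[i] be the length of the longest such subsequence ending at index i:
i:      1  2  3  4  5  6  7  8  9 10 11 12 13 14 15 16
v[i]:  13 14 14 18  5 17  6 22 26 30 20  7 23  8  9 10
dp:     1  2  3  4  1  4  2  5  6  7  5  3  6  4  5  6
Maximum dp value is 7.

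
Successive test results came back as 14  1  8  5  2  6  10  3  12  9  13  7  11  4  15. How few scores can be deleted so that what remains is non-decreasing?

8

Fewest deletions = n − (longest non-decreasing subsequence).
i:      1  2  3  4  5  6  7  8  9 10 11 12 13 14 15
a[i]:  14  1  8  5  2  6 10  3 12  9 13  7 11  4 15
dp:     1  1  2  2  2  3  4  3  5  4  6  4  5  4  7
max dp = 7, so deletions = 15 − 7 = 8.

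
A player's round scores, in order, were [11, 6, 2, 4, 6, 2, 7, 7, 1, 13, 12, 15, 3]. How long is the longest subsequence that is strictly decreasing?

5

Negate each value so 'decreasing' becomes 'increasing', then run patience tails on the negated sequence:
-11 → extends → [-11]
-6 → extends → [-11, -6]
-2 → extends → [-11, -6, -2]
-4 → replaces -2 → [-11, -6, -4]
-6 → already a tail → [-11, -6, -4]
-2 → extends → [-11, -6, -4, -2]
-7 → replaces -6 → [-11, -7, -4, -2]
-7 → already a tail → [-11, -7, -4, -2]
-1 → extends → [-11, -7, -4, -2, -1]
-13 → replaces -11 → [-13, -7, -4, -2, -1]
-12 → replaces -7 → [-13, -12, -4, -2, -1]
-15 → replaces -13 → [-15, -12, -4, -2, -1]
-3 → replaces -2 → [-15, -12, -4, -3, -1]
Five tails, so the longest strictly decreasing subsequence of the original has length 5.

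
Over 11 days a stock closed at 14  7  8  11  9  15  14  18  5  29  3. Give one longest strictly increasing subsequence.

7, 8, 11, 15, 18, 29

Patience tails give the LIS length; then backtrack through the dp parents:
14 → extends → [14]
7 → replaces 14 → [7]
8 → extends → [7, 8]
11 → extends → [7, 8, 11]
9 → replaces 11 → [7, 8, 9]
15 → extends → [7, 8, 9, 15]
14 → replaces 15 → [7, 8, 9, 14]
18 → extends → [7, 8, 9, 14, 18]
5 → replaces 7 → [5, 8, 9, 14, 18]
29 → extends → [5, 8, 9, 14, 18, 29]
3 → replaces 5 → [3, 8, 9, 14, 18, 29]
Length 6; one witness is 7, 8, 11, 15, 18, 29.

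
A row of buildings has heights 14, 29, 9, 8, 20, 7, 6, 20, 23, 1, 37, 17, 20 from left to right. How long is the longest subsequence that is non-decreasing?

5

Track the smallest tail for each achievable length (allowing ties):
14 → extends → [14]
29 → extends → [14, 29]
9 → replaces 14 → [9, 29]
8 → replaces 9 → [8, 29]
20 → replaces 29 → [8, 20]
7 → replaces 8 → [7, 20]
6 → replaces 7 → [6, 20]
20 → extends → [6, 20, 20]
23 → extends → [6, 20, 20, 23]
1 → replaces 6 → [1, 20, 20, 23]
37 → extends → [1, 20, 20, 23, 37]
17 → replaces 20 → [1, 17, 20, 23, 37]
20 → replaces 23 → [1, 17, 20, 20, 37]
Five tails, so the longest non-decreasing subsequence has length 5 (e.g. 14, 20, 20, 23, 37).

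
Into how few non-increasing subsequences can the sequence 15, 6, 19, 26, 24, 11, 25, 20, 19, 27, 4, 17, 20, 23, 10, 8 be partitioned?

5

Place each on the leftmost legal pile:
15 → new pile 1 (tops now [15])
6 → pile 1 (tops now [6])
19 → new pile 2 (tops now [6, 19])
26 → new pile 3 (tops now [6, 19, 26])
24 → pile 3 (tops now [6, 19, 24])
11 → pile 2 (tops now [6, 11, 24])
25 → new pile 4 (tops now [6, 11, 24, 25])
20 → pile 3 (tops now [6, 11, 20, 25])
19 → pile 3 (tops now [6, 11, 19, 25])
27 → new pile 5 (tops now [6, 11, 19, 25, 27])
4 → pile 1 (tops now [4, 11, 19, 25, 27])
17 → pile 3 (tops now [4, 11, 17, 25, 27])
20 → pile 4 (tops now [4, 11, 17, 20, 27])
23 → pile 5 (tops now [4, 11, 17, 20, 23])
10 → pile 2 (tops now [4, 10, 17, 20, 23])
8 → pile 2 (tops now [4, 8, 17, 20, 23])
Five piles.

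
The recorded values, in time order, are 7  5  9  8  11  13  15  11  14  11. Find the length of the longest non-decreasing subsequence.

Track the smallest tail for each achievable length (allowing ties):
7 → extends → [7]
5 → replaces 7 → [5]
9 → extends → [5, 9]
8 → replaces 9 → [5, 8]
11 → extends → [5, 8, 11]
13 → extends → [5, 8, 11, 13]
15 → extends → [5, 8, 11, 13, 15]
11 → replaces 13 → [5, 8, 11, 11, 15]
14 → replaces 15 → [5, 8, 11, 11, 14]
11 → replaces 14 → [5, 8, 11, 11, 11]
Five tails, so the longest non-decreasing subsequence has length 5 (e.g. 7, 9, 11, 13, 15).

5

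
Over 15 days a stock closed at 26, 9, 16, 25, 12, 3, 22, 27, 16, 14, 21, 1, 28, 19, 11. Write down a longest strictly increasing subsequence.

Patience tails give the LIS length; then backtrack through the dp parents:
26 → extends → [26]
9 → replaces 26 → [9]
16 → extends → [9, 16]
25 → extends → [9, 16, 25]
12 → replaces 16 → [9, 12, 25]
3 → replaces 9 → [3, 12, 25]
22 → replaces 25 → [3, 12, 22]
27 → extends → [3, 12, 22, 27]
16 → replaces 22 → [3, 12, 16, 27]
14 → replaces 16 → [3, 12, 14, 27]
21 → replaces 27 → [3, 12, 14, 21]
1 → replaces 3 → [1, 12, 14, 21]
28 → extends → [1, 12, 14, 21, 28]
19 → replaces 21 → [1, 12, 14, 19, 28]
11 → replaces 12 → [1, 11, 14, 19, 28]
Length 5; one witness is 9, 16, 25, 27, 28.

9, 16, 25, 27, 28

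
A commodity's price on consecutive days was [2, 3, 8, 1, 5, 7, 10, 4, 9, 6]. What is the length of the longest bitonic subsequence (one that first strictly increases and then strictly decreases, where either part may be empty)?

inc[i] = longest strictly increasing subsequence ending at i; dec[i] = longest strictly decreasing subsequence starting at i:
i:      1  2  3  4  5  6  7  8  9 10
a[i]:   2  3  8  1  5  7 10  4  9  6
inc:    1  2  3  1  3  4  5  3  5  4
dec:    2  2  3  1  2  2  3  1  2  1
Best peak at i=7 (value 10): inc=5, dec=3, length 5+3−1 = 7.

7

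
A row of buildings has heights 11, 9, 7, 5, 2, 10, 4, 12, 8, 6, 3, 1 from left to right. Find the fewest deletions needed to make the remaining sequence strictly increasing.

Fewest deletions = n − (longest strictly increasing subsequence).
Patience tails:
11 → extends → [11]
9 → replaces 11 → [9]
7 → replaces 9 → [7]
5 → replaces 7 → [5]
2 → replaces 5 → [2]
10 → extends → [2, 10]
4 → replaces 10 → [2, 4]
12 → extends → [2, 4, 12]
8 → replaces 12 → [2, 4, 8]
6 → replaces 8 → [2, 4, 6]
3 → replaces 4 → [2, 3, 6]
1 → replaces 2 → [1, 3, 6]
Longest strictly increasing subsequence has length 3, so deletions = 12 − 3 = 9.

9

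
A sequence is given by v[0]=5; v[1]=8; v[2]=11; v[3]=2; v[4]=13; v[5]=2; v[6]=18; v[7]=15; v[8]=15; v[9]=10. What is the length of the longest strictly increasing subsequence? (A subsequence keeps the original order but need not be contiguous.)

5

Let dp[i] be the length of the longest such subsequence ending at index i:
i:      0  1  2  3  4  5  6  7  8  9
v[i]:   5  8 11  2 13  2 18 15 15 10
dp:     1  2  3  1  4  1  5  5  5  3
Maximum dp value is 5.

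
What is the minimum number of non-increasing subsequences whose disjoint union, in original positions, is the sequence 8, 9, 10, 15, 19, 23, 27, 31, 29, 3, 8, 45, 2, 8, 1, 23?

Place each on the leftmost legal pile:
8 → new pile 1 (tops now [8])
9 → new pile 2 (tops now [8, 9])
10 → new pile 3 (tops now [8, 9, 10])
15 → new pile 4 (tops now [8, 9, 10, 15])
19 → new pile 5 (tops now [8, 9, 10, 15, 19])
23 → new pile 6 (tops now [8, 9, 10, 15, 19, 23])
27 → new pile 7 (tops now [8, 9, 10, 15, 19, 23, 27])
31 → new pile 8 (tops now [8, 9, 10, 15, 19, 23, 27, 31])
29 → pile 8 (tops now [8, 9, 10, 15, 19, 23, 27, 29])
3 → pile 1 (tops now [3, 9, 10, 15, 19, 23, 27, 29])
8 → pile 2 (tops now [3, 8, 10, 15, 19, 23, 27, 29])
45 → new pile 9 (tops now [3, 8, 10, 15, 19, 23, 27, 29, 45])
2 → pile 1 (tops now [2, 8, 10, 15, 19, 23, 27, 29, 45])
8 → pile 2 (tops now [2, 8, 10, 15, 19, 23, 27, 29, 45])
1 → pile 1 (tops now [1, 8, 10, 15, 19, 23, 27, 29, 45])
23 → pile 6 (tops now [1, 8, 10, 15, 19, 23, 27, 29, 45])
Nine piles.

9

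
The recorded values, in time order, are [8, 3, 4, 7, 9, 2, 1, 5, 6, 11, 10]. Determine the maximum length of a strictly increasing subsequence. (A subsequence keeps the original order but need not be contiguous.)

5

Track the smallest tail for each achievable length (strict):
8 → extends → [8]
3 → replaces 8 → [3]
4 → extends → [3, 4]
7 → extends → [3, 4, 7]
9 → extends → [3, 4, 7, 9]
2 → replaces 3 → [2, 4, 7, 9]
1 → replaces 2 → [1, 4, 7, 9]
5 → replaces 7 → [1, 4, 5, 9]
6 → replaces 9 → [1, 4, 5, 6]
11 → extends → [1, 4, 5, 6, 11]
10 → replaces 11 → [1, 4, 5, 6, 10]
Five tails, so the longest strictly increasing subsequence has length 5 (e.g. 3, 4, 7, 9, 11).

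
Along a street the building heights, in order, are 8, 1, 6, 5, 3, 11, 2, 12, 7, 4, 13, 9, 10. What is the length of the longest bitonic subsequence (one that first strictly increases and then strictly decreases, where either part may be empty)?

6

inc[i] = longest strictly increasing subsequence ending at i; dec[i] = longest strictly decreasing subsequence starting at i:
i:      1  2  3  4  5  6  7  8  9 10 11 12 13
a[i]:   8  1  6  5  3 11  2 12  7  4 13  9 10
inc:    1  1  2  2  2  3  2  4  3  3  5  4  5
dec:    5  1  4  3  2  3  1  3  2  1  2  1  1
Best peak at i=8 (value 12): inc=4, dec=3, length 4+3−1 = 6.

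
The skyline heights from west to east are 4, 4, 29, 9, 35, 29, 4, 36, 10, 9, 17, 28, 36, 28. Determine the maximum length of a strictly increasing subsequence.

Let dp[i] be the length of the longest such subsequence ending at index i:
i:      1  2  3  4  5  6  7  8  9 10 11 12 13 14
a[i]:   4  4 29  9 35 29  4 36 10  9 17 28 36 28
dp:     1  1  2  2  3  3  1  4  3  2  4  5  6  5
Maximum dp value is 6.

6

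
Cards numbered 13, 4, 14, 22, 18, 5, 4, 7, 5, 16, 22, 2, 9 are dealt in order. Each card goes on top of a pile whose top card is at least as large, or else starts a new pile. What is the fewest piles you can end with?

5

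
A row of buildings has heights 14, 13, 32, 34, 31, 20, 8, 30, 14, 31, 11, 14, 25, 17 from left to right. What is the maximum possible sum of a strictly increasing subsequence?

95

Let S[i] be the best sum of a strictly increasing subsequence ending at i:
i:      1  2  3  4  5  6  7  8  9 10 11 12 13 14
a[i]:  14 13 32 34 31 20  8 30 14 31 11 14 25 17
S:     14 13 46 80 45 34  8 64 27 95 19 33 59 50
Maximum is 95 (e.g. 14 + 20 + 30 + 31).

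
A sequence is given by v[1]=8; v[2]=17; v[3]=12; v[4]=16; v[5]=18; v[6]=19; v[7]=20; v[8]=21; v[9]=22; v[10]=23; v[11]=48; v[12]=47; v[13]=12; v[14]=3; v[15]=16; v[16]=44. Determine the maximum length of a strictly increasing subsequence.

10

Let dp[i] be the length of the longest such subsequence ending at index i:
i:      1  2  3  4  5  6  7  8  9 10 11 12 13 14 15 16
v[i]:   8 17 12 16 18 19 20 21 22 23 48 47 12  3 16 44
dp:     1  2  2  3  4  5  6  7  8  9 10 10  2  1  3 10
Maximum dp value is 10.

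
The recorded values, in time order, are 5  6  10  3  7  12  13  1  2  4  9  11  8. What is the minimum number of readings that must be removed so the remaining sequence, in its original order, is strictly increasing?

Fewest deletions = n − (longest strictly increasing subsequence).
Patience tails:
5 → extends → [5]
6 → extends → [5, 6]
10 → extends → [5, 6, 10]
3 → replaces 5 → [3, 6, 10]
7 → replaces 10 → [3, 6, 7]
12 → extends → [3, 6, 7, 12]
13 → extends → [3, 6, 7, 12, 13]
1 → replaces 3 → [1, 6, 7, 12, 13]
2 → replaces 6 → [1, 2, 7, 12, 13]
4 → replaces 7 → [1, 2, 4, 12, 13]
9 → replaces 12 → [1, 2, 4, 9, 13]
11 → replaces 13 → [1, 2, 4, 9, 11]
8 → replaces 9 → [1, 2, 4, 8, 11]
Longest strictly increasing subsequence has length 5, so deletions = 13 − 5 = 8.

8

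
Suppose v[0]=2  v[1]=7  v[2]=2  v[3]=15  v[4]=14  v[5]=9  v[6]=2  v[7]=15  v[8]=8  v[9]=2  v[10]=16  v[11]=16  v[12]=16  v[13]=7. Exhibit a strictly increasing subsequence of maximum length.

Patience tails give the LIS length; then backtrack through the dp parents:
2 → extends → [2]
7 → extends → [2, 7]
2 → already a tail → [2, 7]
15 → extends → [2, 7, 15]
14 → replaces 15 → [2, 7, 14]
9 → replaces 14 → [2, 7, 9]
2 → already a tail → [2, 7, 9]
15 → extends → [2, 7, 9, 15]
8 → replaces 9 → [2, 7, 8, 15]
2 → already a tail → [2, 7, 8, 15]
16 → extends → [2, 7, 8, 15, 16]
16 → already a tail → [2, 7, 8, 15, 16]
16 → already a tail → [2, 7, 8, 15, 16]
7 → already a tail → [2, 7, 8, 15, 16]
Length 5; one witness is 2, 7, 14, 15, 16.

2, 7, 14, 15, 16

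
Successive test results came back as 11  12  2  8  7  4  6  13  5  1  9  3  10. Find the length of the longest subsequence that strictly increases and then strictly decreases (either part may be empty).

7

inc[i] = longest strictly increasing subsequence ending at i; dec[i] = longest strictly decreasing subsequence starting at i:
i:      1  2  3  4  5  6  7  8  9 10 11 12 13
a[i]:  11 12  2  8  7  4  6 13  5  1  9  3 10
inc:    1  2  1  2  2  2  3  4  3  1  4  2  5
dec:    6  6  2  5  4  2  3  3  2  1  2  1  1
Best peak at i=2 (value 12): inc=2, dec=6, length 2+6−1 = 7.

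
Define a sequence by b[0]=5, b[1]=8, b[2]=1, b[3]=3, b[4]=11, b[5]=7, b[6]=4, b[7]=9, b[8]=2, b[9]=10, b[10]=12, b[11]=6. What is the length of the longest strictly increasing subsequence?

Let dp[i] be the length of the longest such subsequence ending at index i:
i:      0  1  2  3  4  5  6  7  8  9 10 11
b[i]:   5  8  1  3 11  7  4  9  2 10 12  6
dp:     1  2  1  2  3  3  3  4  2  5  6  4
Maximum dp value is 6.

6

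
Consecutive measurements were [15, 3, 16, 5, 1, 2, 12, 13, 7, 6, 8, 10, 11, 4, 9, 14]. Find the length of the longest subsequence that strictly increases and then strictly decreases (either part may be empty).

inc[i] = longest strictly increasing subsequence ending at i; dec[i] = longest strictly decreasing subsequence starting at i:
i:      1  2  3  4  5  6  7  8  9 10 11 12 13 14 15 16
a[i]:  15  3 16  5  1  2 12 13  7  6  8 10 11  4  9 14
inc:    1  1  2  2  1  2  3  4  3  3  4  5  6  3  5  7
dec:    5  2  5  2  1  1  4  4  3  2  2  2  2  1  1  1
Best peak at i=8 (value 13): inc=4, dec=4, length 4+4−1 = 7.

7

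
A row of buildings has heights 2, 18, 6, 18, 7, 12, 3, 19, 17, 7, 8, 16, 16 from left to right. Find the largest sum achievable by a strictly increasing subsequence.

46

Let S[i] be the best sum of a strictly increasing subsequence ending at i:
i:      1  2  3  4  5  6  7  8  9 10 11 12 13
a[i]:   2 18  6 18  7 12  3 19 17  7  8 16 16
S:      2 20  8 26 15 27  5 46 44 15 23 43 43
Maximum is 46 (e.g. 2 + 6 + 7 + 12 + 19).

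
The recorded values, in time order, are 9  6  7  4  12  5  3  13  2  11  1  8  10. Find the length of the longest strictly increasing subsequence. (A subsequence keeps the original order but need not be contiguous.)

Let dp[i] be the length of the longest such subsequence ending at index i:
i:      1  2  3  4  5  6  7  8  9 10 11 12 13
a[i]:   9  6  7  4 12  5  3 13  2 11  1  8 10
dp:     1  1  2  1  3  2  1  4  1  3  1  3  4
Maximum dp value is 4.

4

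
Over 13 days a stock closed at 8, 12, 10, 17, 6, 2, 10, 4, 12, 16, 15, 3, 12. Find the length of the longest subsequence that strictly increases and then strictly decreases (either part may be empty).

inc[i] = longest strictly increasing subsequence ending at i; dec[i] = longest strictly decreasing subsequence starting at i:
i:      1  2  3  4  5  6  7  8  9 10 11 12 13
a[i]:   8 12 10 17  6  2 10  4 12 16 15  3 12
inc:    1  2  2  3  1  1  2  2  3  4  4  2  3
dec:    4  5  4  4  3  1  3  2  2  3  2  1  1
Best peak at i=2 (value 12): inc=2, dec=5, length 2+5−1 = 6.

6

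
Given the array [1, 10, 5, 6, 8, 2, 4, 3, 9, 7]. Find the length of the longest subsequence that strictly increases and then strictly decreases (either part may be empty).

inc[i] = longest strictly increasing subsequence ending at i; dec[i] = longest strictly decreasing subsequence starting at i:
i:      1  2  3  4  5  6  7  8  9 10
a[i]:   1 10  5  6  8  2  4  3  9  7
inc:    1  2  2  3  4  2  3  3  5  4
dec:    1  4  3  3  3  1  2  1  2  1
Best peak at i=5 (value 8): inc=4, dec=3, length 4+3−1 = 6.

6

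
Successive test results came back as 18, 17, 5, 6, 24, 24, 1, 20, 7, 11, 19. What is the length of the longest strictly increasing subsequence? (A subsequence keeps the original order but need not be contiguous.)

Let dp[i] be the length of the longest such subsequence ending at index i:
i:      1  2  3  4  5  6  7  8  9 10 11
a[i]:  18 17  5  6 24 24  1 20  7 11 19
dp:     1  1  1  2  3  3  1  3  3  4  5
Maximum dp value is 5.

5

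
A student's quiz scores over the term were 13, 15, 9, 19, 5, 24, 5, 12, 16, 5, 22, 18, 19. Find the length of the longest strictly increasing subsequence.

5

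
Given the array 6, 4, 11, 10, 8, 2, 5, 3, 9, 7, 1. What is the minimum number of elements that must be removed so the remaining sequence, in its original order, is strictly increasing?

Fewest deletions = n − (longest strictly increasing subsequence).
i:      1  2  3  4  5  6  7  8  9 10 11
a[i]:   6  4 11 10  8  2  5  3  9  7  1
dp:     1  1  2  2  2  1  2  2  3  3  1
max dp = 3, so deletions = 11 − 3 = 8.

8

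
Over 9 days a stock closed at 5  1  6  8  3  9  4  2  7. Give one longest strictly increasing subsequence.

Patience tails give the LIS length; then backtrack through the dp parents:
5 → extends → [5]
1 → replaces 5 → [1]
6 → extends → [1, 6]
8 → extends → [1, 6, 8]
3 → replaces 6 → [1, 3, 8]
9 → extends → [1, 3, 8, 9]
4 → replaces 8 → [1, 3, 4, 9]
2 → replaces 3 → [1, 2, 4, 9]
7 → replaces 9 → [1, 2, 4, 7]
Length 4; one witness is 5, 6, 8, 9.

5, 6, 8, 9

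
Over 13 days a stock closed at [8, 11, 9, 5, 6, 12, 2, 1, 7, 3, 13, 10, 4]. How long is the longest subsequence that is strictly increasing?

Let dp[i] be the length of the longest such subsequence ending at index i:
i:      1  2  3  4  5  6  7  8  9 10 11 12 13
a[i]:   8 11  9  5  6 12  2  1  7  3 13 10  4
dp:     1  2  2  1  2  3  1  1  3  2  4  4  3
Maximum dp value is 4.

4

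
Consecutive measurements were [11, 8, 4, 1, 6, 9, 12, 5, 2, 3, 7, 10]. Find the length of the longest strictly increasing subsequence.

Track the smallest tail for each achievable length (strict):
11 → extends → [11]
8 → replaces 11 → [8]
4 → replaces 8 → [4]
1 → replaces 4 → [1]
6 → extends → [1, 6]
9 → extends → [1, 6, 9]
12 → extends → [1, 6, 9, 12]
5 → replaces 6 → [1, 5, 9, 12]
2 → replaces 5 → [1, 2, 9, 12]
3 → replaces 9 → [1, 2, 3, 12]
7 → replaces 12 → [1, 2, 3, 7]
10 → extends → [1, 2, 3, 7, 10]
Five tails, so the longest strictly increasing subsequence has length 5 (e.g. 1, 2, 3, 7, 10).

5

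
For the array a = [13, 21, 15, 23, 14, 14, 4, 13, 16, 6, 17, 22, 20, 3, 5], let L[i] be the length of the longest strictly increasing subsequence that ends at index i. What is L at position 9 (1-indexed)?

3

dp[i] = 1 + max{dp[j] : j<i, a[j]<a[i]} (or 1 if no such j):
i:      1  2  3  4  5  6  7  8  9 10 11 12 13 14 15
a[i]:  13 21 15 23 14 14  4 13 16  6 17 22 20  3  5
dp:     1  2  2  3  2  2  1  2  3  2  4  5  5  1  2
At index 9 the value is 3.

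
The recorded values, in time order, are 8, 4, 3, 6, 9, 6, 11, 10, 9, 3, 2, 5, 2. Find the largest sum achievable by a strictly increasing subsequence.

30

Let S[i] be the best sum of a strictly increasing subsequence ending at i:
i:      1  2  3  4  5  6  7  8  9 10 11 12 13
a[i]:   8  4  3  6  9  6 11 10  9  3  2  5  2
S:      8  4  3 10 19 10 30 29 19  3  2  9  2
Maximum is 30 (e.g. 4 + 6 + 9 + 11).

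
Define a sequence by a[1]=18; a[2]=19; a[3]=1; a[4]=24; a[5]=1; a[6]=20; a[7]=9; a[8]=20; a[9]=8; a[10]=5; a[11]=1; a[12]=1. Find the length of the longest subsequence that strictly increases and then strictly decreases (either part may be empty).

8

inc[i] = longest strictly increasing subsequence ending at i; dec[i] = longest strictly decreasing subsequence starting at i:
i:      1  2  3  4  5  6  7  8  9 10 11 12
a[i]:  18 19  1 24  1 20  9 20  8  5  1  1
inc:    1  2  1  3  1  3  2  3  2  2  1  1
dec:    5  5  1  6  1  5  4  4  3  2  1  1
Best peak at i=4 (value 24): inc=3, dec=6, length 3+6−1 = 8.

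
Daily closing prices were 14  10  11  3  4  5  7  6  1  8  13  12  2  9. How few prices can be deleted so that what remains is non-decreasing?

Fewest deletions = n − (longest non-decreasing subsequence).
Patience tails:
14 → extends → [14]
10 → replaces 14 → [10]
11 → extends → [10, 11]
3 → replaces 10 → [3, 11]
4 → replaces 11 → [3, 4]
5 → extends → [3, 4, 5]
7 → extends → [3, 4, 5, 7]
6 → replaces 7 → [3, 4, 5, 6]
1 → replaces 3 → [1, 4, 5, 6]
8 → extends → [1, 4, 5, 6, 8]
13 → extends → [1, 4, 5, 6, 8, 13]
12 → replaces 13 → [1, 4, 5, 6, 8, 12]
2 → replaces 4 → [1, 2, 5, 6, 8, 12]
9 → replaces 12 → [1, 2, 5, 6, 8, 9]
Longest non-decreasing subsequence has length 6, so deletions = 14 − 6 = 8.

8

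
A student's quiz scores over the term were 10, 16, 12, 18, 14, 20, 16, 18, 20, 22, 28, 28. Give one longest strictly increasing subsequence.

Patience tails give the LIS length; then backtrack through the dp parents:
10 → extends → [10]
16 → extends → [10, 16]
12 → replaces 16 → [10, 12]
18 → extends → [10, 12, 18]
14 → replaces 18 → [10, 12, 14]
20 → extends → [10, 12, 14, 20]
16 → replaces 20 → [10, 12, 14, 16]
18 → extends → [10, 12, 14, 16, 18]
20 → extends → [10, 12, 14, 16, 18, 20]
22 → extends → [10, 12, 14, 16, 18, 20, 22]
28 → extends → [10, 12, 14, 16, 18, 20, 22, 28]
28 → already a tail → [10, 12, 14, 16, 18, 20, 22, 28]
Length 8; one witness is 10, 12, 14, 16, 18, 20, 22, 28.

10, 12, 14, 16, 18, 20, 22, 28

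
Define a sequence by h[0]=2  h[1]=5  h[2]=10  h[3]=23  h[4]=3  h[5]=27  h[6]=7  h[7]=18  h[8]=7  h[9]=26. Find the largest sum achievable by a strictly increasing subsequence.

67

Let S[i] be the best sum of a strictly increasing subsequence ending at i:
i:      0  1  2  3  4  5  6  7  8  9
h[i]:   2  5 10 23  3 27  7 18  7 26
S:      2  7 17 40  5 67 14 35 14 66
Maximum is 67 (e.g. 2 + 5 + 10 + 23 + 27).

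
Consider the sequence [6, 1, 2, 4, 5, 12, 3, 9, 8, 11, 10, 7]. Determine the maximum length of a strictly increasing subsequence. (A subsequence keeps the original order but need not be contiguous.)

Track the smallest tail for each achievable length (strict):
6 → extends → [6]
1 → replaces 6 → [1]
2 → extends → [1, 2]
4 → extends → [1, 2, 4]
5 → extends → [1, 2, 4, 5]
12 → extends → [1, 2, 4, 5, 12]
3 → replaces 4 → [1, 2, 3, 5, 12]
9 → replaces 12 → [1, 2, 3, 5, 9]
8 → replaces 9 → [1, 2, 3, 5, 8]
11 → extends → [1, 2, 3, 5, 8, 11]
10 → replaces 11 → [1, 2, 3, 5, 8, 10]
7 → replaces 8 → [1, 2, 3, 5, 7, 10]
Six tails, so the longest strictly increasing subsequence has length 6 (e.g. 1, 2, 4, 5, 9, 11).

6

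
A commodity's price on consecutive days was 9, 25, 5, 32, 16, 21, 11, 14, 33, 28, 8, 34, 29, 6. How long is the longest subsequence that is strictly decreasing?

5

Negate each value so 'decreasing' becomes 'increasing', then run patience tails on the negated sequence:
-9 → extends → [-9]
-25 → replaces -9 → [-25]
-5 → extends → [-25, -5]
-32 → replaces -25 → [-32, -5]
-16 → replaces -5 → [-32, -16]
-21 → replaces -16 → [-32, -21]
-11 → extends → [-32, -21, -11]
-14 → replaces -11 → [-32, -21, -14]
-33 → replaces -32 → [-33, -21, -14]
-28 → replaces -21 → [-33, -28, -14]
-8 → extends → [-33, -28, -14, -8]
-34 → replaces -33 → [-34, -28, -14, -8]
-29 → replaces -28 → [-34, -29, -14, -8]
-6 → extends → [-34, -29, -14, -8, -6]
Five tails, so the longest strictly decreasing subsequence of the original has length 5.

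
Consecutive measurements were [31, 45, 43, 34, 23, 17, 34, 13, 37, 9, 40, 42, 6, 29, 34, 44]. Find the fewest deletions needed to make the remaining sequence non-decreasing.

Fewest deletions = n − (longest non-decreasing subsequence).
Patience tails:
31 → extends → [31]
45 → extends → [31, 45]
43 → replaces 45 → [31, 43]
34 → replaces 43 → [31, 34]
23 → replaces 31 → [23, 34]
17 → replaces 23 → [17, 34]
34 → extends → [17, 34, 34]
13 → replaces 17 → [13, 34, 34]
37 → extends → [13, 34, 34, 37]
9 → replaces 13 → [9, 34, 34, 37]
40 → extends → [9, 34, 34, 37, 40]
42 → extends → [9, 34, 34, 37, 40, 42]
6 → replaces 9 → [6, 34, 34, 37, 40, 42]
29 → replaces 34 → [6, 29, 34, 37, 40, 42]
34 → replaces 37 → [6, 29, 34, 34, 40, 42]
44 → extends → [6, 29, 34, 34, 40, 42, 44]
Longest non-decreasing subsequence has length 7, so deletions = 16 − 7 = 9.

9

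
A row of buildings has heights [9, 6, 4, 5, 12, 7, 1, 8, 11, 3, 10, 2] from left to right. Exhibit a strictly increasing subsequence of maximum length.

4, 5, 7, 8, 11

Patience tails give the LIS length; then backtrack through the dp parents:
9 → extends → [9]
6 → replaces 9 → [6]
4 → replaces 6 → [4]
5 → extends → [4, 5]
12 → extends → [4, 5, 12]
7 → replaces 12 → [4, 5, 7]
1 → replaces 4 → [1, 5, 7]
8 → extends → [1, 5, 7, 8]
11 → extends → [1, 5, 7, 8, 11]
3 → replaces 5 → [1, 3, 7, 8, 11]
10 → replaces 11 → [1, 3, 7, 8, 10]
2 → replaces 3 → [1, 2, 7, 8, 10]
Length 5; one witness is 4, 5, 7, 8, 11.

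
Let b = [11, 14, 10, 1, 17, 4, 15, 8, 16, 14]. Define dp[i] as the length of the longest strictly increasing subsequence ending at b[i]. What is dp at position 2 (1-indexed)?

2

dp[i] = 1 + max{dp[j] : j<i, b[j]<b[i]} (or 1 if no such j):
i:      1  2  3  4  5  6  7  8  9 10
b[i]:  11 14 10  1 17  4 15  8 16 14
dp:     1  2  1  1  3  2  3  3  4  4
At index 2 the value is 2.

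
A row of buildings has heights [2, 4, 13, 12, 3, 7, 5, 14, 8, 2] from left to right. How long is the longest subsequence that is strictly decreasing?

5

Let dp[i] be the longest strictly decreasing subsequence ending at i:
i:      1  2  3  4  5  6  7  8  9 10
a[i]:   2  4 13 12  3  7  5 14  8  2
dp:     1  1  1  2  3  3  4  1  3  5
Maximum is 5.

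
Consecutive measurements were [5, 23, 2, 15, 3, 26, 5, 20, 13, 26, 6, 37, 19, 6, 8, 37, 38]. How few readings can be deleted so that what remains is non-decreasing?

9

Fewest deletions = n − (longest non-decreasing subsequence).
i:      1  2  3  4  5  6  7  8  9 10 11 12 13 14 15 16 17
a[i]:   5 23  2 15  3 26  5 20 13 26  6 37 19  6  8 37 38
dp:     1  2  1  2  2  3  3  4  4  5  4  6  5  5  6  7  8
max dp = 8, so deletions = 17 − 8 = 9.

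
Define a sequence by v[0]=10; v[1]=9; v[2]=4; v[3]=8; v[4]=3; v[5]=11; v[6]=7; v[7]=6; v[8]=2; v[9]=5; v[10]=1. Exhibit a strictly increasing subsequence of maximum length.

Patience tails give the LIS length; then backtrack through the dp parents:
10 → extends → [10]
9 → replaces 10 → [9]
4 → replaces 9 → [4]
8 → extends → [4, 8]
3 → replaces 4 → [3, 8]
11 → extends → [3, 8, 11]
7 → replaces 8 → [3, 7, 11]
6 → replaces 7 → [3, 6, 11]
2 → replaces 3 → [2, 6, 11]
5 → replaces 6 → [2, 5, 11]
1 → replaces 2 → [1, 5, 11]
Length 3; one witness is 4, 8, 11.

4, 8, 11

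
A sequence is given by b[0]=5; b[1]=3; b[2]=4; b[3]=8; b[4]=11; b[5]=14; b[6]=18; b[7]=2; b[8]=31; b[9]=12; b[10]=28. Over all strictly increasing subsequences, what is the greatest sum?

89

Let S[i] be the best sum of a strictly increasing subsequence ending at i:
i:      0  1  2  3  4  5  6  7  8  9 10
b[i]:   5  3  4  8 11 14 18  2 31 12 28
S:      5  3  7 15 26 40 58  2 89 38 86
Maximum is 89 (e.g. 3 + 4 + 8 + 11 + 14 + 18 + 31).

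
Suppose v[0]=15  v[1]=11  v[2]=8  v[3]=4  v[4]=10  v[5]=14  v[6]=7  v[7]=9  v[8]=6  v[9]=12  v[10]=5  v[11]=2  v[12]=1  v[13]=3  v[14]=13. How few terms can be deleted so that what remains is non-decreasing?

Fewest deletions = n − (longest non-decreasing subsequence).
i:      0  1  2  3  4  5  6  7  8  9 10 11 12 13 14
v[i]:  15 11  8  4 10 14  7  9  6 12  5  2  1  3 13
dp:     1  1  1  1  2  3  2  3  2  4  2  1  1  2  5
max dp = 5, so deletions = 15 − 5 = 10.

10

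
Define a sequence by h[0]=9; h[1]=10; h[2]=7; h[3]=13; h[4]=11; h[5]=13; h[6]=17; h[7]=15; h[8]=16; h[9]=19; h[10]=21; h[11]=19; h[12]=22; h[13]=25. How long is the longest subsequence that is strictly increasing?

10

Track the smallest tail for each achievable length (strict):
9 → extends → [9]
10 → extends → [9, 10]
7 → replaces 9 → [7, 10]
13 → extends → [7, 10, 13]
11 → replaces 13 → [7, 10, 11]
13 → extends → [7, 10, 11, 13]
17 → extends → [7, 10, 11, 13, 17]
15 → replaces 17 → [7, 10, 11, 13, 15]
16 → extends → [7, 10, 11, 13, 15, 16]
19 → extends → [7, 10, 11, 13, 15, 16, 19]
21 → extends → [7, 10, 11, 13, 15, 16, 19, 21]
19 → already a tail → [7, 10, 11, 13, 15, 16, 19, 21]
22 → extends → [7, 10, 11, 13, 15, 16, 19, 21, 22]
25 → extends → [7, 10, 11, 13, 15, 16, 19, 21, 22, 25]
Ten tails, so the longest strictly increasing subsequence has length 10 (e.g. 9, 10, 11, 13, 15, 16, 19, 21, 22, 25).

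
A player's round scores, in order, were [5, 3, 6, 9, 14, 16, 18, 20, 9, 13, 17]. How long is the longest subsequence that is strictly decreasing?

2

Negate each value so 'decreasing' becomes 'increasing', then run patience tails on the negated sequence:
-5 → extends → [-5]
-3 → extends → [-5, -3]
-6 → replaces -5 → [-6, -3]
-9 → replaces -6 → [-9, -3]
-14 → replaces -9 → [-14, -3]
-16 → replaces -14 → [-16, -3]
-18 → replaces -16 → [-18, -3]
-20 → replaces -18 → [-20, -3]
-9 → replaces -3 → [-20, -9]
-13 → replaces -9 → [-20, -13]
-17 → replaces -13 → [-20, -17]
Two tails, so the longest strictly decreasing subsequence of the original has length 2.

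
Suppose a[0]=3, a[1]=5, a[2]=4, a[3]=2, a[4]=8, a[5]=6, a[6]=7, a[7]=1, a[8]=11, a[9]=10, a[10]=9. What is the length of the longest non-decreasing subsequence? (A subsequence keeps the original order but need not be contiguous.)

Let dp[i] be the length of the longest such subsequence ending at index i:
i:      0  1  2  3  4  5  6  7  8  9 10
a[i]:   3  5  4  2  8  6  7  1 11 10  9
dp:     1  2  2  1  3  3  4  1  5  5  5
Maximum dp value is 5.

5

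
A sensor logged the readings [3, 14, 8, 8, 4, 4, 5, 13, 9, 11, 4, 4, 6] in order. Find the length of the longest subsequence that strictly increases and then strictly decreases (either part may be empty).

inc[i] = longest strictly increasing subsequence ending at i; dec[i] = longest strictly decreasing subsequence starting at i:
i:      1  2  3  4  5  6  7  8  9 10 11 12 13
a[i]:   3 14  8  8  4  4  5 13  9 11  4  4  6
inc:    1  2  2  2  2  2  3  4  4  5  2  2  4
dec:    1  4  3  3  1  1  2  3  2  2  1  1  1
Best peak at i=8 (value 13): inc=4, dec=3, length 4+3−1 = 6.

6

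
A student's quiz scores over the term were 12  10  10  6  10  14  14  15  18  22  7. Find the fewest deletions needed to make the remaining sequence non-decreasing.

Fewest deletions = n − (longest non-decreasing subsequence).
Patience tails:
12 → extends → [12]
10 → replaces 12 → [10]
10 → extends → [10, 10]
6 → replaces 10 → [6, 10]
10 → extends → [6, 10, 10]
14 → extends → [6, 10, 10, 14]
14 → extends → [6, 10, 10, 14, 14]
15 → extends → [6, 10, 10, 14, 14, 15]
18 → extends → [6, 10, 10, 14, 14, 15, 18]
22 → extends → [6, 10, 10, 14, 14, 15, 18, 22]
7 → replaces 10 → [6, 7, 10, 14, 14, 15, 18, 22]
Longest non-decreasing subsequence has length 8, so deletions = 11 − 8 = 3.

3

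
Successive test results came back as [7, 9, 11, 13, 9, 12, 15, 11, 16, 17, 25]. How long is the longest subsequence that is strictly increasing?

8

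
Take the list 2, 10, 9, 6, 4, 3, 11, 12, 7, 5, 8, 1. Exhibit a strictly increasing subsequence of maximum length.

Patience tails give the LIS length; then backtrack through the dp parents:
2 → extends → [2]
10 → extends → [2, 10]
9 → replaces 10 → [2, 9]
6 → replaces 9 → [2, 6]
4 → replaces 6 → [2, 4]
3 → replaces 4 → [2, 3]
11 → extends → [2, 3, 11]
12 → extends → [2, 3, 11, 12]
7 → replaces 11 → [2, 3, 7, 12]
5 → replaces 7 → [2, 3, 5, 12]
8 → replaces 12 → [2, 3, 5, 8]
1 → replaces 2 → [1, 3, 5, 8]
Length 4; one witness is 2, 10, 11, 12.

2, 10, 11, 12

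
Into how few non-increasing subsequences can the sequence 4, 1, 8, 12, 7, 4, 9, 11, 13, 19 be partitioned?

Place each on the leftmost legal pile:
4 → new pile 1 (tops now [4])
1 → pile 1 (tops now [1])
8 → new pile 2 (tops now [1, 8])
12 → new pile 3 (tops now [1, 8, 12])
7 → pile 2 (tops now [1, 7, 12])
4 → pile 2 (tops now [1, 4, 12])
9 → pile 3 (tops now [1, 4, 9])
11 → new pile 4 (tops now [1, 4, 9, 11])
13 → new pile 5 (tops now [1, 4, 9, 11, 13])
19 → new pile 6 (tops now [1, 4, 9, 11, 13, 19])
Six piles.

6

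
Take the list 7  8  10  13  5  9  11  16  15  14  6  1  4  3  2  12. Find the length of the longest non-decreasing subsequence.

Track the smallest tail for each achievable length (allowing ties):
7 → extends → [7]
8 → extends → [7, 8]
10 → extends → [7, 8, 10]
13 → extends → [7, 8, 10, 13]
5 → replaces 7 → [5, 8, 10, 13]
9 → replaces 10 → [5, 8, 9, 13]
11 → replaces 13 → [5, 8, 9, 11]
16 → extends → [5, 8, 9, 11, 16]
15 → replaces 16 → [5, 8, 9, 11, 15]
14 → replaces 15 → [5, 8, 9, 11, 14]
6 → replaces 8 → [5, 6, 9, 11, 14]
1 → replaces 5 → [1, 6, 9, 11, 14]
4 → replaces 6 → [1, 4, 9, 11, 14]
3 → replaces 4 → [1, 3, 9, 11, 14]
2 → replaces 3 → [1, 2, 9, 11, 14]
12 → replaces 14 → [1, 2, 9, 11, 12]
Five tails, so the longest non-decreasing subsequence has length 5 (e.g. 7, 8, 10, 13, 16).

5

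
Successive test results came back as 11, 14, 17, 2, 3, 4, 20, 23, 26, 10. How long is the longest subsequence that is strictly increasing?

6

Let dp[i] be the length of the longest such subsequence ending at index i:
i:      1  2  3  4  5  6  7  8  9 10
a[i]:  11 14 17  2  3  4 20 23 26 10
dp:     1  2  3  1  2  3  4  5  6  4
Maximum dp value is 6.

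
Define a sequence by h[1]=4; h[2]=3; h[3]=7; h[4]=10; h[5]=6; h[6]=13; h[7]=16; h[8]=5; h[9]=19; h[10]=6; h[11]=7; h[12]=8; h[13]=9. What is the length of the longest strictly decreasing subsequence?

Let dp[i] be the longest strictly decreasing subsequence ending at i:
i:      1  2  3  4  5  6  7  8  9 10 11 12 13
h[i]:   4  3  7 10  6 13 16  5 19  6  7  8  9
dp:     1  2  1  1  2  1  1  3  1  2  2  2  2
Maximum is 3.

3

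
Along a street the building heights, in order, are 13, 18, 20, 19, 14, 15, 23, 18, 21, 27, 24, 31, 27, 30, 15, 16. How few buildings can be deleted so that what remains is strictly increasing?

8

Fewest deletions = n − (longest strictly increasing subsequence).
Patience tails:
13 → extends → [13]
18 → extends → [13, 18]
20 → extends → [13, 18, 20]
19 → replaces 20 → [13, 18, 19]
14 → replaces 18 → [13, 14, 19]
15 → replaces 19 → [13, 14, 15]
23 → extends → [13, 14, 15, 23]
18 → replaces 23 → [13, 14, 15, 18]
21 → extends → [13, 14, 15, 18, 21]
27 → extends → [13, 14, 15, 18, 21, 27]
24 → replaces 27 → [13, 14, 15, 18, 21, 24]
31 → extends → [13, 14, 15, 18, 21, 24, 31]
27 → replaces 31 → [13, 14, 15, 18, 21, 24, 27]
30 → extends → [13, 14, 15, 18, 21, 24, 27, 30]
15 → already a tail → [13, 14, 15, 18, 21, 24, 27, 30]
16 → replaces 18 → [13, 14, 15, 16, 21, 24, 27, 30]
Longest strictly increasing subsequence has length 8, so deletions = 16 − 8 = 8.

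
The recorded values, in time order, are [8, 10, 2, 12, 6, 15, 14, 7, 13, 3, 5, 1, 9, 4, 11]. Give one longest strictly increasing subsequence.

2, 6, 7, 9, 11

Patience tails give the LIS length; then backtrack through the dp parents:
8 → extends → [8]
10 → extends → [8, 10]
2 → replaces 8 → [2, 10]
12 → extends → [2, 10, 12]
6 → replaces 10 → [2, 6, 12]
15 → extends → [2, 6, 12, 15]
14 → replaces 15 → [2, 6, 12, 14]
7 → replaces 12 → [2, 6, 7, 14]
13 → replaces 14 → [2, 6, 7, 13]
3 → replaces 6 → [2, 3, 7, 13]
5 → replaces 7 → [2, 3, 5, 13]
1 → replaces 2 → [1, 3, 5, 13]
9 → replaces 13 → [1, 3, 5, 9]
4 → replaces 5 → [1, 3, 4, 9]
11 → extends → [1, 3, 4, 9, 11]
Length 5; one witness is 2, 6, 7, 9, 11.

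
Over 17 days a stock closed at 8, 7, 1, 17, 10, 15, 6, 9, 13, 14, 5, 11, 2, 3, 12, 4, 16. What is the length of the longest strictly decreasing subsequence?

Let dp[i] be the longest strictly decreasing subsequence ending at i:
i:      1  2  3  4  5  6  7  8  9 10 11 12 13 14 15 16 17
a[i]:   8  7  1 17 10 15  6  9 13 14  5 11  2  3 12  4 16
dp:     1  2  3  1  2  2  3  3  3  3  4  4  5  5  4  5  2
Maximum is 5.

5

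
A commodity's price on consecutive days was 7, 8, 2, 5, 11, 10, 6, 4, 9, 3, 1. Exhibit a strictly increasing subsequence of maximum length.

Patience tails give the LIS length; then backtrack through the dp parents:
7 → extends → [7]
8 → extends → [7, 8]
2 → replaces 7 → [2, 8]
5 → replaces 8 → [2, 5]
11 → extends → [2, 5, 11]
10 → replaces 11 → [2, 5, 10]
6 → replaces 10 → [2, 5, 6]
4 → replaces 5 → [2, 4, 6]
9 → extends → [2, 4, 6, 9]
3 → replaces 4 → [2, 3, 6, 9]
1 → replaces 2 → [1, 3, 6, 9]
Length 4; one witness is 2, 5, 6, 9.

2, 5, 6, 9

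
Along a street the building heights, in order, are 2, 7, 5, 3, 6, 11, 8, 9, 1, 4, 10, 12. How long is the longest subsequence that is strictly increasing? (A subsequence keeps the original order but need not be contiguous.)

Track the smallest tail for each achievable length (strict):
2 → extends → [2]
7 → extends → [2, 7]
5 → replaces 7 → [2, 5]
3 → replaces 5 → [2, 3]
6 → extends → [2, 3, 6]
11 → extends → [2, 3, 6, 11]
8 → replaces 11 → [2, 3, 6, 8]
9 → extends → [2, 3, 6, 8, 9]
1 → replaces 2 → [1, 3, 6, 8, 9]
4 → replaces 6 → [1, 3, 4, 8, 9]
10 → extends → [1, 3, 4, 8, 9, 10]
12 → extends → [1, 3, 4, 8, 9, 10, 12]
Seven tails, so the longest strictly increasing subsequence has length 7 (e.g. 2, 5, 6, 8, 9, 10, 12).

7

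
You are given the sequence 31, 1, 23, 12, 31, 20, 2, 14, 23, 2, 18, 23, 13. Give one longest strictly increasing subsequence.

Patience tails give the LIS length; then backtrack through the dp parents:
31 → extends → [31]
1 → replaces 31 → [1]
23 → extends → [1, 23]
12 → replaces 23 → [1, 12]
31 → extends → [1, 12, 31]
20 → replaces 31 → [1, 12, 20]
2 → replaces 12 → [1, 2, 20]
14 → replaces 20 → [1, 2, 14]
23 → extends → [1, 2, 14, 23]
2 → already a tail → [1, 2, 14, 23]
18 → replaces 23 → [1, 2, 14, 18]
23 → extends → [1, 2, 14, 18, 23]
13 → replaces 14 → [1, 2, 13, 18, 23]
Length 5; one witness is 1, 12, 14, 18, 23.

1, 12, 14, 18, 23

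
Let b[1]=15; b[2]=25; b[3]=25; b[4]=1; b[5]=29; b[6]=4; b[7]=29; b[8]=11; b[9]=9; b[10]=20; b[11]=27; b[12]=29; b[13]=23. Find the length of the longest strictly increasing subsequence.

Let dp[i] be the length of the longest such subsequence ending at index i:
i:      1  2  3  4  5  6  7  8  9 10 11 12 13
b[i]:  15 25 25  1 29  4 29 11  9 20 27 29 23
dp:     1  2  2  1  3  2  3  3  3  4  5  6  5
Maximum dp value is 6.

6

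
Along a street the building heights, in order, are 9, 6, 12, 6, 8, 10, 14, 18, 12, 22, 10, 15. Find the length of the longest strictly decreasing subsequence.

3

Let dp[i] be the longest strictly decreasing subsequence ending at i:
i:      1  2  3  4  5  6  7  8  9 10 11 12
a[i]:   9  6 12  6  8 10 14 18 12 22 10 15
dp:     1  2  1  2  2  2  1  1  2  1  3  2
Maximum is 3.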